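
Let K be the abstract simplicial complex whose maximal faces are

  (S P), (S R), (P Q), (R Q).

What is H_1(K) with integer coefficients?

We work with the vertex ordering P < Q < R < S. The simplices of K, each written with vertices in increasing order, are:

  0-simplices (4): P, Q, R, S
  1-simplices (4): PQ, PS, QR, RS

giving chain groups C_0 ≅ Z^4, C_1 ≅ Z^4.

∂_1: C_1 → C_0 sends each edge [p,q] (with p < q) to q − p. For instance
  ∂RS = S − R.
The 4×4 boundary matrix has rank 3 and Smith normal form diag(1,1,1).

Now H_k = ker ∂_k / im ∂_{k+1}, so:

  H_1: rank ker ∂_1 − rank ∂_2 = (4 − 3) − 0 = 1, and there is no ∂_2, so H_1 ≅ Z.

H_1 = Z.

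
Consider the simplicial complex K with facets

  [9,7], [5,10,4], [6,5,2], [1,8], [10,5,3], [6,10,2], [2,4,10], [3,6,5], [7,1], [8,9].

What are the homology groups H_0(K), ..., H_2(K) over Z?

H_0 ≅ Z^2,  H_1 ≅ Z^2,  H_2 = 0.

We work with the vertex ordering 1 < 2 < 3 < 4 < 5 < 6 < 7 < 8 < 9 < 10. The simplices of K, each written with vertices in increasing order, are:

  0-simplices (10): [1], [2], [3], [4], [5], [6], [7], [8], [9], [10]
  1-simplices (16): [1,7], [1,8], [2,4], [2,5], [2,6], [2,10], [3,5], [3,6], [3,10], [4,5], [4,10], [5,6], [5,10], [6,10], [7,9], [8,9]
  2-simplices (6): [2,4,10], [2,5,6], [2,6,10], [3,5,6], [3,5,10], [4,5,10]

Hence C_0 ≅ Z^10, C_1 ≅ Z^16, C_2 ≅ Z^6.

The boundary map ∂_1: C_1 → C_0 is given by ∂[p,q] = [q] − [p]. For instance
  ∂[2,6] = [6] − [2].
This gives a 10×16 integer matrix of rank 8; reducing to Smith normal form yields diagonal entries (1,1,1,1,1,1,1,1).

The boundary map ∂_2: C_2 → C_1 maps a triangle to the signed sum of its edges. For instance
  ∂[4,5,10] = [5,10] − [4,10] + [4,5],
  ∂[3,5,10] = [5,10] − [3,10] + [3,5].
The resulting 16×6 matrix has rank 6, and its Smith normal form has invariant factors (1,1,1,1,1,1).

Computing H_k = (kernel of ∂_k) / (image of ∂_{k+1}):

  H_0: rank C_0 − rank ∂_1 = 10 − 8 = 2, and the invariant factors of ∂_1 are all 1, so H_0 = Z^2.
  H_1: rank ker ∂_1 − rank ∂_2 = (16 − 8) − 6 = 2, and the invariant factors of ∂_2 are all 1, so H_1 = Z^2.
  H_2: rank ker ∂_2 − rank ∂_3 = (6 − 6) − 0 = 0, and there is no ∂_3, so H_2 = 0.

As a check, the Euler characteristic is 10 − 16 + 6 = 0, which agrees with 2 − 2 + 0 = 0.
(K is a triangulation of the disjoint union of the cylinder S^1 x I and the circle S^1.)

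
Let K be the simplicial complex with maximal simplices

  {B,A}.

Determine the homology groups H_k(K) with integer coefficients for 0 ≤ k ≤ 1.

Fix the vertex order A < B and write every simplex with vertices in increasing order. Then dim K = 1 and the simplices of K are:

  0-simplices (2): A, B
  1-simplices (1): AB

so the chain groups are C_0 ≅ Z^2, C_1 ≅ Z^1.

The boundary map ∂_1: C_1 → C_0 maps an edge to its endpoints' difference, ∂[p,q] = q − p.
As a 2×1 matrix over Z this has rank 1, with invariant factors (1).

Reading off H_k = ker ∂_k / im ∂_{k+1}:

  H_0: rank C_0 − rank ∂_1 = 2 − 1 = 1, and the invariant factors of ∂_1 are all 1, so H_0 = Z.
  H_1: rank ker ∂_1 − rank ∂_2 = (1 − 1) − 0 = 0, and there is no ∂_2, so H_1 = 0.

H_0 ≅ Z,  H_1 = 0.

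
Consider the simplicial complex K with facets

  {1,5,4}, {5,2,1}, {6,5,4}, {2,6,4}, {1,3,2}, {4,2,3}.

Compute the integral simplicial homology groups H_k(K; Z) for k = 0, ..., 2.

H_0 ≅ Z,  H_1 ≅ Z,  H_2 = 0.

Take the total order 1 < 2 < 3 < 4 < 5 < 6 on the vertex set. Then K (dimension 2) consists of the simplices:

  0-simplices (6): [1], [2], [3], [4], [5], [6]
  1-simplices (12): [1,2], [1,3], [1,4], [1,5], [2,3], [2,4], [2,5], [2,6], [3,4], [4,5], [4,6], [5,6]
  2-simplices (6): [1,2,3], [1,2,5], [1,4,5], [2,3,4], [2,4,6], [4,5,6]

so the chain groups are C_0 ≅ Z^6, C_1 ≅ Z^12, C_2 ≅ Z^6.

Boundary ∂_1: C_1 → C_0 sends each edge [p,q] (with p < q) to q − p. For instance
  ∂[2,6] = [6] − [2].
The resulting 6×12 matrix has rank 5, and its Smith normal form has invariant factors (1,1,1,1,1).

The boundary map ∂_2: C_2 → C_1 sends each 2-simplex [p,q,r] to [q,r] − [p,r] + [p,q]. For instance
  ∂[1,4,5] = [4,5] − [1,5] + [1,4],
  ∂[1,2,5] = [2,5] − [1,5] + [1,2].
As a 12×6 matrix over Z this has rank 6, with invariant factors (1,1,1,1,1,1).

From H_k ≅ ker(∂_k) / im(∂_{k+1}) we obtain:

  H_0: rank C_0 − rank ∂_1 = 6 − 5 = 1, and the invariant factors of ∂_1 are all 1, so H_0 ≅ Z.
  H_1: rank ker ∂_1 − rank ∂_2 = (12 − 5) − 6 = 1, and the invariant factors of ∂_2 are all 1, so H_1 ≅ Z.
  H_2: rank ker ∂_2 − rank ∂_3 = (6 − 6) − 0 = 0, and there is no ∂_3, so H_2 ≅ 0.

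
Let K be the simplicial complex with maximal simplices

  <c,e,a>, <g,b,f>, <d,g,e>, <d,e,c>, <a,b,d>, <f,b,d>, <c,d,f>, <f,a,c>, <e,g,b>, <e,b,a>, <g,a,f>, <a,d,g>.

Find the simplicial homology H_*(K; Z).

H_0 ≅ Z,  H_1 ≅ Z/2,  H_2 = 0.

Order the vertices as a < b < c < d < e < f < g. Listing each simplex with vertices in this order, K has dimension 2 with simplices:

  0-simplices (7): a, b, c, d, e, f, g
  1-simplices (18): ab, ac, ad, ae, af, ag, bd, be, bf, bg, cd, ce, cf, de, df, dg, eg, fg
  2-simplices (12): abd, abe, ace, acf, adg, afg, bdf, beg, bfg, cde, cdf, deg

giving chain groups C_0 ≅ Z^7, C_1 ≅ Z^18, C_2 ≅ Z^12.

The boundary map ∂_1: C_1 → C_0 sends each edge [p,q] (with p < q) to q − p.
The resulting 7×18 matrix has rank 6, and its Smith normal form has invariant factors (1,1,1,1,1,1).

Boundary ∂_2: C_2 → C_1 maps a triangle to the signed sum of its edges. For instance
  ∂bdf = df − bf + bd,
  ∂abd = bd − ad + ab.
The resulting 18×12 matrix has rank 12, and its Smith normal form has invariant factors (1,1,1,1,1,1,1,1,1,1,1,2).

From H_k ≅ ker(∂_k) / im(∂_{k+1}) we obtain:

  H_0: rank C_0 − rank ∂_1 = 7 − 6 = 1, and the invariant factors of ∂_1 are all 1, so H_0 = Z.
  H_1: rank ker ∂_1 − rank ∂_2 = (18 − 6) − 12 = 0, and ∂_2 has invariant factor 2 > 1, so H_1 = Z/2.
  H_2: rank ker ∂_2 − rank ∂_3 = (12 − 12) − 0 = 0, and there is no ∂_3, so H_2 = 0.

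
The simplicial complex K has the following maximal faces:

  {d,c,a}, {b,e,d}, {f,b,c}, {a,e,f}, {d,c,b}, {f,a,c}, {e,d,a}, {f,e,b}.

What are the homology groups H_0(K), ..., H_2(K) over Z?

H_0 = Z,  H_1 = 0,  H_2 = Z.

Order the vertices as a < b < c < d < e < f. Listing each simplex with vertices in this order, K has dimension 2 with simplices:

  0-simplices (6): a, b, c, d, e, f
  1-simplices (12): ac, ad, ae, af, bc, bd, be, bf, cd, cf, de, ef
  2-simplices (8): acd, acf, ade, aef, bcd, bcf, bde, bef

giving chain groups C_0 ≅ Z^6, C_1 ≅ Z^12, C_2 ≅ Z^8.

Boundary ∂_1: C_1 → C_0 is given by ∂[p,q] = [q] − [p].
The 6×12 boundary matrix has rank 5 and Smith normal form diag(1,1,1,1,1).

The boundary map ∂_2: C_2 → C_1 maps a triangle to the signed sum of its edges. For instance
  ∂acf = cf − af + ac,
  ∂bcf = cf − bf + bc.
As a 12×8 matrix over Z this has rank 7, with invariant factors (1,1,1,1,1,1,1).

Reading off H_k = ker ∂_k / im ∂_{k+1}:

  H_0: rank C_0 − rank ∂_1 = 6 − 5 = 1, and the invariant factors of ∂_1 are all 1, so H_0 = Z.
  H_1: rank ker ∂_1 − rank ∂_2 = (12 − 5) − 7 = 0, and the invariant factors of ∂_2 are all 1, so H_1 = 0.
  H_2: rank ker ∂_2 − rank ∂_3 = (8 − 7) − 0 = 1, and there is no ∂_3, so H_2 = Z.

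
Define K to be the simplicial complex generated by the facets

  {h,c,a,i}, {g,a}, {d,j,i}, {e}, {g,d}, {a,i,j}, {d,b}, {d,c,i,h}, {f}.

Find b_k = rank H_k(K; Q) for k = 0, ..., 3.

b_0 = 3, b_1 = 1, b_2 = 0, b_3 = 0.

K has 10 vertices, 15 edges, 9 triangles, 2 3-simplices.
rank ∂_0 = 0, rank ∂_1 = 7 ⇒ b_0 = 10 − 0 − 7 = 3; all invariant factors of ∂_1 are 1 so no torsion. So H_0 = Z^3.
rank ∂_1 = 7, rank ∂_2 = 7 ⇒ b_1 = 15 − 7 − 7 = 1; all invariant factors of ∂_2 are 1 so no torsion. So H_1 = Z.
rank ∂_2 = 7, rank ∂_3 = 2 ⇒ b_2 = 9 − 7 − 2 = 0; all invariant factors of ∂_3 are 1 so no torsion. So H_2 = 0.
rank ∂_3 = 2, rank ∂_4 = 0 ⇒ b_3 = 2 − 2 − 0 = 0. So H_3 = 0.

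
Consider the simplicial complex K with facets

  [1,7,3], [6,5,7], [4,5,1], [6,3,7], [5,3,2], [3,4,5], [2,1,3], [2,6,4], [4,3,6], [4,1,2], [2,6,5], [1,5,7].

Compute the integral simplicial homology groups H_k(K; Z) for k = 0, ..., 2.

H_0 = Z,  H_1 = Z/2,  H_2 = 0.

We work with the vertex ordering 1 < 2 < 3 < 4 < 5 < 6 < 7. The simplices of K, each written with vertices in increasing order, are:

  0-simplices (7): [1], [2], [3], [4], [5], [6], [7]
  1-simplices (18): [1,2], [1,3], [1,4], [1,5], [1,7], [2,3], [2,4], [2,5], [2,6], [3,4], [3,5], [3,6], [3,7], [4,5], [4,6], [5,6], [5,7], [6,7]
  2-simplices (12): [1,2,3], [1,2,4], [1,3,7], [1,4,5], [1,5,7], [2,3,5], [2,4,6], [2,5,6], [3,4,5], [3,4,6], [3,6,7], [5,6,7]

giving chain groups C_0 ≅ Z^7, C_1 ≅ Z^18, C_2 ≅ Z^12.

The boundary map ∂_1: C_1 → C_0 maps an edge to its endpoints' difference, ∂[p,q] = q − p. For instance
  ∂[2,5] = [5] − [2].
As a 7×18 matrix over Z this has rank 6, with invariant factors (1,1,1,1,1,1).

The boundary map ∂_2: C_2 → C_1 sends each 2-simplex [p,q,r] to [q,r] − [p,r] + [p,q]. For instance
  ∂[1,2,4] = [2,4] − [1,4] + [1,2],
  ∂[1,5,7] = [5,7] − [1,7] + [1,5].
As a 18×12 matrix over Z this has rank 12, with invariant factors (1,1,1,1,1,1,1,1,1,1,1,2).

Now H_k = ker ∂_k / im ∂_{k+1}, so:

  H_0: rank C_0 − rank ∂_1 = 7 − 6 = 1, and the invariant factors of ∂_1 are all 1, so H_0 = Z.
  H_1: rank ker ∂_1 − rank ∂_2 = (18 − 6) − 12 = 0, and ∂_2 has invariant factor 2 > 1, so H_1 = Z/2.
  H_2: rank ker ∂_2 − rank ∂_3 = (12 − 12) − 0 = 0, and there is no ∂_3, so H_2 = 0.

As a check, the Euler characteristic is 7 − 18 + 12 = 1, which agrees with 1 − 0 + 0 = 1.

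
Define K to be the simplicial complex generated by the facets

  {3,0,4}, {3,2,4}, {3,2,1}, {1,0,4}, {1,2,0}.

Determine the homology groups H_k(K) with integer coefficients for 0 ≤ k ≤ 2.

H_0 ≅ Z,  H_1 ≅ Z,  H_2 = 0.

We work with the vertex ordering 0 < 1 < 2 < 3 < 4. The simplices of K, each written with vertices in increasing order, are:

  0-simplices (5): [0], [1], [2], [3], [4]
  1-simplices (10): [0,1], [0,2], [0,3], [0,4], [1,2], [1,3], [1,4], [2,3], [2,4], [3,4]
  2-simplices (5): [0,1,2], [0,1,4], [0,3,4], [1,2,3], [2,3,4]

Hence C_0 ≅ Z^5, C_1 ≅ Z^10, C_2 ≅ Z^5.

Boundary ∂_1: C_1 → C_0 sends each edge [p,q] (with p < q) to q − p. For instance
  ∂[0,3] = [3] − [0].
This gives a 5×10 integer matrix of rank 4; reducing to Smith normal form yields diagonal entries (1,1,1,1).

The boundary map ∂_2: C_2 → C_1 acts by ∂[p,q,r] = [q,r] − [p,r] + [p,q]. For instance
  ∂[0,1,2] = [1,2] − [0,2] + [0,1],
  ∂[0,1,4] = [1,4] − [0,4] + [0,1].
As a 10×5 matrix over Z this has rank 5, with invariant factors (1,1,1,1,1).

Computing H_k = (kernel of ∂_k) / (image of ∂_{k+1}):

  H_0: rank C_0 − rank ∂_1 = 5 − 4 = 1, and the invariant factors of ∂_1 are all 1, so H_0 = Z.
  H_1: rank ker ∂_1 − rank ∂_2 = (10 − 4) − 5 = 1, and the invariant factors of ∂_2 are all 1, so H_1 = Z.
  H_2: rank ker ∂_2 − rank ∂_3 = (5 − 5) − 0 = 0, and there is no ∂_3, so H_2 = 0.

As a check, the Euler characteristic is 5 − 10 + 5 = 0, which agrees with 1 − 1 + 0 = 0.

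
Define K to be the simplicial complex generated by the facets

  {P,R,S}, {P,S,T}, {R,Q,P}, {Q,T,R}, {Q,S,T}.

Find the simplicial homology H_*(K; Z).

H_0 = Z,  H_1 = Z,  H_2 = 0.

K has 5 vertices, 10 edges, 5 triangles.
rank ∂_0 = 0, rank ∂_1 = 4 ⇒ b_0 = 5 − 0 − 4 = 1; all invariant factors of ∂_1 are 1 so no torsion. So H_0 = Z.
rank ∂_1 = 4, rank ∂_2 = 5 ⇒ b_1 = 10 − 4 − 5 = 1; all invariant factors of ∂_2 are 1 so no torsion. So H_1 = Z.
rank ∂_2 = 5, rank ∂_3 = 0 ⇒ b_2 = 5 − 5 − 0 = 0. So H_2 = 0.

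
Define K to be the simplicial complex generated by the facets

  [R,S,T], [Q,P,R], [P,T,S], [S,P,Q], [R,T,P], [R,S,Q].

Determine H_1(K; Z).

H_1 = 0.

Fix the vertex order P < Q < R < S < T and write every simplex with vertices in increasing order. Then dim K = 2 and the simplices of K are:

  0-simplices (5): P, Q, R, S, T
  1-simplices (9): PQ, PR, PS, PT, QR, QS, RS, RT, ST
  2-simplices (6): PQR, PQS, PRT, PST, QRS, RST

so the chain groups are C_0 ≅ Z^5, C_1 ≅ Z^9, C_2 ≅ Z^6.

∂_1: C_1 → C_0 is given by ∂[p,q] = [q] − [p].
The 5×9 boundary matrix has rank 4 and Smith normal form diag(1,1,1,1).

∂_2: C_2 → C_1 sends each 2-simplex [p,q,r] to [q,r] − [p,r] + [p,q]. For instance
  ∂PRT = RT − PT + PR,
  ∂PQR = QR − PR + PQ.
This gives a 9×6 integer matrix of rank 5; reducing to Smith normal form yields diagonal entries (1,1,1,1,1).

Reading off H_k = ker ∂_k / im ∂_{k+1}:

  H_1: rank ker ∂_1 − rank ∂_2 = (9 − 4) − 5 = 0, and the invariant factors of ∂_2 are all 1, so H_1 = 0.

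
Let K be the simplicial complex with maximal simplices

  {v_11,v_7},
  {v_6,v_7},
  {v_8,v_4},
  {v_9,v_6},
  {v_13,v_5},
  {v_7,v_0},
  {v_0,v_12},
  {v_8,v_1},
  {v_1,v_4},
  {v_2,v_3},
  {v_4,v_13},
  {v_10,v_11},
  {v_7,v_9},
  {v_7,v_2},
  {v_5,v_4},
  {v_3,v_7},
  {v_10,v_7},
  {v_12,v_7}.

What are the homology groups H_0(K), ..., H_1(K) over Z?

H_0 ≅ Z^2,  H_1 ≅ Z^6.

Take the total order v_0 < v_1 < v_2 < v_3 < v_4 < v_5 < v_6 < v_7 < v_8 < v_9 < v_10 < v_11 < v_12 < v_13 on the vertex set. Then K (dimension 1) consists of the simplices:

  0-simplices (14): [v_0], [v_1], [v_2], [v_3], [v_4], [v_5], [v_6], [v_7], [v_8], [v_9], [v_10], [v_11], [v_12], [v_13]
  1-simplices (18): (18 of them)

giving chain groups C_0 ≅ Z^14, C_1 ≅ Z^18.

Boundary ∂_1: C_1 → C_0 sends each edge [p,q] (with p < q) to q − p.
The 14×18 boundary matrix has rank 12 and Smith normal form diag(1,1,1,1,1,1,1,1,1,1,1,1).

Computing H_k = (kernel of ∂_k) / (image of ∂_{k+1}):

  H_0: rank C_0 − rank ∂_1 = 14 − 12 = 2, and the invariant factors of ∂_1 are all 1, so H_0 ≅ Z^2.
  H_1: rank ker ∂_1 − rank ∂_2 = (18 − 12) − 0 = 6, and there is no ∂_2, so H_1 ≅ Z^6.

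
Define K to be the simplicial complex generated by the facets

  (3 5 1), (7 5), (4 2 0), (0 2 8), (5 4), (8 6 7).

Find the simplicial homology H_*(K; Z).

H_0 = Z,  H_1 = Z,  H_2 = 0.

Fix the vertex order 0 < 1 < 2 < 3 < 4 < 5 < 6 < 7 < 8 and write every simplex with vertices in increasing order. Then dim K = 2 and the simplices of K are:

  0-simplices (9): [0], [1], [2], [3], [4], [5], [6], [7], [8]
  1-simplices (13): [0,2], [0,4], [0,8], [1,3], [1,5], [2,4], [2,8], [3,5], [4,5], [5,7], [6,7], [6,8], [7,8]
  2-simplices (4): [0,2,4], [0,2,8], [1,3,5], [6,7,8]

Hence C_0 ≅ Z^9, C_1 ≅ Z^13, C_2 ≅ Z^4.

Boundary ∂_1: C_1 → C_0 sends each edge [p,q] (with p < q) to q − p. For instance
  ∂[5,7] = [7] − [5].
As a 9×13 matrix over Z this has rank 8, with invariant factors (1,1,1,1,1,1,1,1).

Boundary ∂_2: C_2 → C_1 sends each 2-simplex [p,q,r] to [q,r] − [p,r] + [p,q]. For instance
  ∂[1,3,5] = [3,5] − [1,5] + [1,3],
  ∂[6,7,8] = [7,8] − [6,8] + [6,7].
The 13×4 boundary matrix has rank 4 and Smith normal form diag(1,1,1,1).

Reading off H_k = ker ∂_k / im ∂_{k+1}:

  H_0: rank C_0 − rank ∂_1 = 9 − 8 = 1, and the invariant factors of ∂_1 are all 1, so H_0 ≅ Z.
  H_1: rank ker ∂_1 − rank ∂_2 = (13 − 8) − 4 = 1, and the invariant factors of ∂_2 are all 1, so H_1 ≅ Z.
  H_2: rank ker ∂_2 − rank ∂_3 = (4 − 4) − 0 = 0, and there is no ∂_3, so H_2 ≅ 0.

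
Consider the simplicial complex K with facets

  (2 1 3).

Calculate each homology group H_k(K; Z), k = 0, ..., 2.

H_0 ≅ Z,  H_1 = 0,  H_2 = 0.

Order the vertices as 1 < 2 < 3. Listing each simplex with vertices in this order, K has dimension 2 with simplices:

  0-simplices (3): [1], [2], [3]
  1-simplices (3): [1,2], [1,3], [2,3]
  2-simplices (1): [1,2,3]

Hence C_0 ≅ Z^3, C_1 ≅ Z^3, C_2 ≅ Z^1.

The boundary map ∂_1: C_1 → C_0 sends each edge [p,q] (with p < q) to q − p. For instance
  ∂[1,3] = [3] − [1].
This gives a 3×3 integer matrix of rank 2; reducing to Smith normal form yields diagonal entries (1,1).

Boundary ∂_2: C_2 → C_1 acts by ∂[p,q,r] = [q,r] − [p,r] + [p,q]. For instance
  ∂[1,2,3] = [2,3] − [1,3] + [1,2].
This gives a 3×1 integer matrix of rank 1; reducing to Smith normal form yields diagonal entries (1).

From H_k ≅ ker(∂_k) / im(∂_{k+1}) we obtain:

  H_0: rank C_0 − rank ∂_1 = 3 − 2 = 1, and the invariant factors of ∂_1 are all 1, so H_0 ≅ Z.
  H_1: rank ker ∂_1 − rank ∂_2 = (3 − 2) − 1 = 0, and the invariant factors of ∂_2 are all 1, so H_1 ≅ 0.
  H_2: rank ker ∂_2 − rank ∂_3 = (1 − 1) − 0 = 0, and there is no ∂_3, so H_2 ≅ 0.

As a check, the Euler characteristic is 3 − 3 + 1 = 1, which agrees with 1 − 0 + 0 = 1.
(K is a triangulation of the 2-simplex.)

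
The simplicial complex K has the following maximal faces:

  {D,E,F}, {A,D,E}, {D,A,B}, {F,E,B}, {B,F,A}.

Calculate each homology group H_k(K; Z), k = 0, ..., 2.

H_0 ≅ Z,  H_1 ≅ Z,  H_2 = 0.

K has 5 vertices, 10 edges, 5 triangles.
rank ∂_0 = 0, rank ∂_1 = 4 ⇒ b_0 = 5 − 0 − 4 = 1; all invariant factors of ∂_1 are 1 so no torsion. So H_0 = Z.
rank ∂_1 = 4, rank ∂_2 = 5 ⇒ b_1 = 10 − 4 − 5 = 1; all invariant factors of ∂_2 are 1 so no torsion. So H_1 = Z.
rank ∂_2 = 5, rank ∂_3 = 0 ⇒ b_2 = 5 − 5 − 0 = 0. So H_2 = 0.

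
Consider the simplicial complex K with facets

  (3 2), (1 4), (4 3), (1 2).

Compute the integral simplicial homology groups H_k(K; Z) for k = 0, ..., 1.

Fix the vertex order 1 < 2 < 3 < 4 and write every simplex with vertices in increasing order. Then dim K = 1 and the simplices of K are:

  0-simplices (4): [1], [2], [3], [4]
  1-simplices (4): [1,2], [1,4], [2,3], [3,4]

giving chain groups C_0 ≅ Z^4, C_1 ≅ Z^4.

Boundary ∂_1: C_1 → C_0 sends each edge [p,q] (with p < q) to q − p.
This gives a 4×4 integer matrix of rank 3; reducing to Smith normal form yields diagonal entries (1,1,1).

Computing H_k = (kernel of ∂_k) / (image of ∂_{k+1}):

  H_0: rank C_0 − rank ∂_1 = 4 − 3 = 1, and the invariant factors of ∂_1 are all 1, so H_0 ≅ Z.
  H_1: rank ker ∂_1 − rank ∂_2 = (4 − 3) − 0 = 1, and there is no ∂_2, so H_1 ≅ Z.

As a check, the Euler characteristic is 4 − 4 = 0, which agrees with 1 − 1 = 0.

H_0 ≅ Z,  H_1 ≅ Z.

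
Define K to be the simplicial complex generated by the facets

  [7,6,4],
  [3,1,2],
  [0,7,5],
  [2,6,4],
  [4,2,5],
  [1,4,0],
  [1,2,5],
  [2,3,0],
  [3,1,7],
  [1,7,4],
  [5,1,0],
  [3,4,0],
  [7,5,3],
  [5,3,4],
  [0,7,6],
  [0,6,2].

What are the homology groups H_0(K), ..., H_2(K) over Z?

H_0 = Z,  H_1 = Z^2,  H_2 = Z.

Fix the vertex order 0 < 1 < 2 < 3 < 4 < 5 < 6 < 7 and write every simplex with vertices in increasing order. Then dim K = 2 and the simplices of K are:

  0-simplices (8): [0], [1], [2], [3], [4], [5], [6], [7]
  1-simplices (24): (24 of them)
  2-simplices (16): [0,1,4], [0,1,5], [0,2,3], [0,2,6], [0,3,4], [0,5,7], [0,6,7], [1,2,3], [1,2,5], [1,3,7], [1,4,7], [2,4,5], [2,4,6], [3,4,5], [3,5,7], [4,6,7]

Hence C_0 ≅ Z^8, C_1 ≅ Z^24, C_2 ≅ Z^16.

Boundary ∂_1: C_1 → C_0 is given by ∂[p,q] = [q] − [p].
The resulting 8×24 matrix has rank 7, and its Smith normal form has invariant factors (1,1,1,1,1,1,1).

The boundary map ∂_2: C_2 → C_1 acts by ∂[p,q,r] = [q,r] − [p,r] + [p,q]. For instance
  ∂[1,2,5] = [2,5] − [1,5] + [1,2],
  ∂[1,2,3] = [2,3] − [1,3] + [1,2].
As a 24×16 matrix over Z this has rank 15, with invariant factors (1,1,1,1,1,1,1,1,1,1,1,1,1,1,1).

Computing H_k = (kernel of ∂_k) / (image of ∂_{k+1}):

  H_0: rank C_0 − rank ∂_1 = 8 − 7 = 1, and the invariant factors of ∂_1 are all 1, so H_0 = Z.
  H_1: rank ker ∂_1 − rank ∂_2 = (24 − 7) − 15 = 2, and the invariant factors of ∂_2 are all 1, so H_1 = Z^2.
  H_2: rank ker ∂_2 − rank ∂_3 = (16 − 15) − 0 = 1, and there is no ∂_3, so H_2 = Z.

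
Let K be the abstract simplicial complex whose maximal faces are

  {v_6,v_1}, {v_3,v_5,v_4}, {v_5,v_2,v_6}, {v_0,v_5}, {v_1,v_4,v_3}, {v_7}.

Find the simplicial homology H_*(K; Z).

H_0 = Z^2,  H_1 = Z,  H_2 = 0.

We work with the vertex ordering v_0 < v_1 < v_2 < v_3 < v_4 < v_5 < v_6 < v_7. The simplices of K, each written with vertices in increasing order, are:

  0-simplices (8): [v_0], [v_1], [v_2], [v_3], [v_4], [v_5], [v_6], [v_7]
  1-simplices (10): [v_0,v_5], [v_1,v_3], [v_1,v_4], [v_1,v_6], [v_2,v_5], [v_2,v_6], [v_3,v_4], [v_3,v_5], [v_4,v_5], [v_5,v_6]
  2-simplices (3): [v_1,v_3,v_4], [v_2,v_5,v_6], [v_3,v_4,v_5]

Hence C_0 ≅ Z^8, C_1 ≅ Z^10, C_2 ≅ Z^3.

∂_1: C_1 → C_0 maps an edge to its endpoints' difference, ∂[p,q] = q − p. For instance
  ∂[v_2,v_5] = [v_5] − [v_2].
The resulting 8×10 matrix has rank 6, and its Smith normal form has invariant factors (1,1,1,1,1,1).

∂_2: C_2 → C_1 maps a triangle to the signed sum of its edges. For instance
  ∂[v_1,v_3,v_4] = [v_3,v_4] − [v_1,v_4] + [v_1,v_3],
  ∂[v_2,v_5,v_6] = [v_5,v_6] − [v_2,v_6] + [v_2,v_5].
This gives a 10×3 integer matrix of rank 3; reducing to Smith normal form yields diagonal entries (1,1,1).

Reading off H_k = ker ∂_k / im ∂_{k+1}:

  H_0: rank C_0 − rank ∂_1 = 8 − 6 = 2, and the invariant factors of ∂_1 are all 1, so H_0 ≅ Z^2.
  H_1: rank ker ∂_1 − rank ∂_2 = (10 − 6) − 3 = 1, and the invariant factors of ∂_2 are all 1, so H_1 ≅ Z.
  H_2: rank ker ∂_2 − rank ∂_3 = (3 − 3) − 0 = 0, and there is no ∂_3, so H_2 ≅ 0.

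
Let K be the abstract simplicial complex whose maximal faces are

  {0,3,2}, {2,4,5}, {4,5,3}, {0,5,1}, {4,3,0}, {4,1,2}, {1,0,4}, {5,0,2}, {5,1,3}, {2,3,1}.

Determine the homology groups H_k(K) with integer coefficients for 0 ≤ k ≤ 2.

H_0 ≅ Z,  H_1 ≅ Z/2Z,  H_2 = 0.

Fix the vertex order 0 < 1 < 2 < 3 < 4 < 5 and write every simplex with vertices in increasing order. Then dim K = 2 and the simplices of K are:

  0-simplices (6): [0], [1], [2], [3], [4], [5]
  1-simplices (15): [0,1], [0,2], [0,3], [0,4], [0,5], [1,2], [1,3], [1,4], [1,5], [2,3], [2,4], [2,5], [3,4], [3,5], [4,5]
  2-simplices (10): [0,1,4], [0,1,5], [0,2,3], [0,2,5], [0,3,4], [1,2,3], [1,2,4], [1,3,5], [2,4,5], [3,4,5]

Hence C_0 ≅ Z^6, C_1 ≅ Z^15, C_2 ≅ Z^10.

The boundary map ∂_1: C_1 → C_0 maps an edge to its endpoints' difference, ∂[p,q] = q − p.
The resulting 6×15 matrix has rank 5, and its Smith normal form has invariant factors (1,1,1,1,1).

∂_2: C_2 → C_1 sends each 2-simplex [p,q,r] to [q,r] − [p,r] + [p,q]. For instance
  ∂[1,2,3] = [2,3] − [1,3] + [1,2],
  ∂[0,3,4] = [3,4] − [0,4] + [0,3].
As a 15×10 matrix over Z this has rank 10, with invariant factors (1,1,1,1,1,1,1,1,1,2).

Reading off H_k = ker ∂_k / im ∂_{k+1}:

  H_0: rank C_0 − rank ∂_1 = 6 − 5 = 1, and the invariant factors of ∂_1 are all 1, so H_0 = Z.
  H_1: rank ker ∂_1 − rank ∂_2 = (15 − 5) − 10 = 0, and ∂_2 has invariant factor 2 > 1, so H_1 = Z/2Z.
  H_2: rank ker ∂_2 − rank ∂_3 = (10 − 10) − 0 = 0, and there is no ∂_3, so H_2 = 0.

(K is a triangulation of the real projective plane RP^2.)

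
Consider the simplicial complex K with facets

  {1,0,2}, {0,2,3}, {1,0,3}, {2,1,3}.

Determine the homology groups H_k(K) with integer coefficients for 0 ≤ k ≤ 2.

H_0 ≅ Z,  H_1 = 0,  H_2 ≅ Z.

Fix the vertex order 0 < 1 < 2 < 3 and write every simplex with vertices in increasing order. Then dim K = 2 and the simplices of K are:

  0-simplices (4): [0], [1], [2], [3]
  1-simplices (6): [0,1], [0,2], [0,3], [1,2], [1,3], [2,3]
  2-simplices (4): [0,1,2], [0,1,3], [0,2,3], [1,2,3]

so the chain groups are C_0 ≅ Z^4, C_1 ≅ Z^6, C_2 ≅ Z^4.

The boundary map ∂_1: C_1 → C_0 is given by ∂[p,q] = [q] − [p].
This gives a 4×6 integer matrix of rank 3; reducing to Smith normal form yields diagonal entries (1,1,1).

The boundary map ∂_2: C_2 → C_1 maps a triangle to the signed sum of its edges. For instance
  ∂[0,1,3] = [1,3] − [0,3] + [0,1],
  ∂[0,2,3] = [2,3] − [0,3] + [0,2].
The 6×4 boundary matrix has rank 3 and Smith normal form diag(1,1,1).

Computing H_k = (kernel of ∂_k) / (image of ∂_{k+1}):

  H_0: rank C_0 − rank ∂_1 = 4 − 3 = 1, and the invariant factors of ∂_1 are all 1, so H_0 ≅ Z.
  H_1: rank ker ∂_1 − rank ∂_2 = (6 − 3) − 3 = 0, and the invariant factors of ∂_2 are all 1, so H_1 ≅ 0.
  H_2: rank ker ∂_2 − rank ∂_3 = (4 − 3) − 0 = 1, and there is no ∂_3, so H_2 ≅ Z.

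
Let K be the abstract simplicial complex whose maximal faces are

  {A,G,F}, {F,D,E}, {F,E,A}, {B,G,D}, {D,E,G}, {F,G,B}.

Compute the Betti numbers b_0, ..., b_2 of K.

b_0 = 1, b_1 = 1, b_2 = 0.

Order the vertices as A < B < D < E < F < G. Listing each simplex with vertices in this order, K has dimension 2 with simplices:

  0-simplices (6): A, B, D, E, F, G
  1-simplices (12): AE, AF, AG, BD, BF, BG, DE, DF, DG, EF, EG, FG
  2-simplices (6): AEF, AFG, BDG, BFG, DEF, DEG

giving chain groups C_0 ≅ Z^6, C_1 ≅ Z^12, C_2 ≅ Z^6.

∂_1: C_1 → C_0 is given by ∂[p,q] = [q] − [p].
The resulting 6×12 matrix has rank 5, and its Smith normal form has invariant factors (1,1,1,1,1).

∂_2: C_2 → C_1 maps a triangle to the signed sum of its edges. For instance
  ∂BFG = FG − BG + BF,
  ∂DEG = EG − DG + DE.
The resulting 12×6 matrix has rank 6, and its Smith normal form has invariant factors (1,1,1,1,1,1).

Computing H_k = (kernel of ∂_k) / (image of ∂_{k+1}):

  H_0: rank C_0 − rank ∂_1 = 6 − 5 = 1, and the invariant factors of ∂_1 are all 1, so H_0 = Z.
  H_1: rank ker ∂_1 − rank ∂_2 = (12 − 5) − 6 = 1, and the invariant factors of ∂_2 are all 1, so H_1 = Z.
  H_2: rank ker ∂_2 − rank ∂_3 = (6 − 6) − 0 = 0, and there is no ∂_3, so H_2 = 0.

Hence the Betti numbers are b_0 = 1, b_1 = 1, b_2 = 0.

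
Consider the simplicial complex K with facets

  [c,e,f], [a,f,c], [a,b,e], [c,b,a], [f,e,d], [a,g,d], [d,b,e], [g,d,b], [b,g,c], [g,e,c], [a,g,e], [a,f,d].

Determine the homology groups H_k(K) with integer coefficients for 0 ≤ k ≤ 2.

Take the total order a < b < c < d < e < f < g on the vertex set. Then K (dimension 2) consists of the simplices:

  0-simplices (7): a, b, c, d, e, f, g
  1-simplices (18): ab, ac, ad, ae, af, ag, bc, bd, be, bg, ce, cf, cg, de, df, dg, ef, eg
  2-simplices (12): abc, abe, acf, adf, adg, aeg, bcg, bde, bdg, cef, ceg, def

Hence C_0 ≅ Z^7, C_1 ≅ Z^18, C_2 ≅ Z^12.

∂_1: C_1 → C_0 maps an edge to its endpoints' difference, ∂[p,q] = q − p.
The 7×18 boundary matrix has rank 6 and Smith normal form diag(1,1,1,1,1,1).

The boundary map ∂_2: C_2 → C_1 sends each 2-simplex [p,q,r] to [q,r] − [p,r] + [p,q]. For instance
  ∂abe = be − ae + ab,
  ∂ceg = eg − cg + ce.
This gives a 18×12 integer matrix of rank 12; reducing to Smith normal form yields diagonal entries (1,1,1,1,1,1,1,1,1,1,1,2).

From H_k ≅ ker(∂_k) / im(∂_{k+1}) we obtain:

  H_0: rank C_0 − rank ∂_1 = 7 − 6 = 1, and the invariant factors of ∂_1 are all 1, so H_0 ≅ Z.
  H_1: rank ker ∂_1 − rank ∂_2 = (18 − 6) − 12 = 0, and ∂_2 has invariant factor 2 > 1, so H_1 ≅ Z/2.
  H_2: rank ker ∂_2 − rank ∂_3 = (12 − 12) − 0 = 0, and there is no ∂_3, so H_2 ≅ 0.

As a check, the Euler characteristic is 7 − 18 + 12 = 1, which agrees with 1 − 0 + 0 = 1.

H_0 = Z,  H_1 = Z/2,  H_2 = 0.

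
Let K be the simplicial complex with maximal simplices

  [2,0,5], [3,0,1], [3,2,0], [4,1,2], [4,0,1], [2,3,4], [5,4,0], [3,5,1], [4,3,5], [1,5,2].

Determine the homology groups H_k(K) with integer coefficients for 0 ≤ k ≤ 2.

K has 6 vertices, 15 edges, 10 triangles.
rank ∂_0 = 0, rank ∂_1 = 5 ⇒ b_0 = 6 − 0 − 5 = 1; all invariant factors of ∂_1 are 1 so no torsion. So H_0 = Z.
rank ∂_1 = 5, rank ∂_2 = 10 ⇒ b_1 = 15 − 5 − 10 = 0; ∂_2 has invariant factor(s) [2] giving torsion. So H_1 = Z/2Z.
rank ∂_2 = 10, rank ∂_3 = 0 ⇒ b_2 = 10 − 10 − 0 = 0. So H_2 = 0.

H_0 ≅ Z,  H_1 ≅ Z/2Z,  H_2 = 0.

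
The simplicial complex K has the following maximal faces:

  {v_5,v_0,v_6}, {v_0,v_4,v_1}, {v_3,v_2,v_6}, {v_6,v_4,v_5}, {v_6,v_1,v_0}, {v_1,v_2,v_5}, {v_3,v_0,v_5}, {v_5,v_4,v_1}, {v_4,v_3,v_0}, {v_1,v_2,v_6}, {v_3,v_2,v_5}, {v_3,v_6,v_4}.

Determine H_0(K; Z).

H_0 ≅ Z.

Take the total order v_0 < v_1 < v_2 < v_3 < v_4 < v_5 < v_6 on the vertex set. Then K (dimension 2) consists of the simplices:

  0-simplices (7): [v_0], [v_1], [v_2], [v_3], [v_4], [v_5], [v_6]
  1-simplices (18): (18 of them)
  2-simplices (12): (12 of them)

so the chain groups are C_0 ≅ Z^7, C_1 ≅ Z^18, C_2 ≅ Z^12.

∂_1: C_1 → C_0 is given by ∂[p,q] = [q] − [p]. For instance
  ∂[v_2,v_6] = [v_6] − [v_2].
The 7×18 boundary matrix has rank 6 and Smith normal form diag(1,1,1,1,1,1).

Boundary ∂_2: C_2 → C_1 sends each 2-simplex [p,q,r] to [q,r] − [p,r] + [p,q]. For instance
  ∂[v_0,v_3,v_4] = [v_3,v_4] − [v_0,v_4] + [v_0,v_3],
  ∂[v_0,v_1,v_6] = [v_1,v_6] − [v_0,v_6] + [v_0,v_1].
The resulting 18×12 matrix has rank 12, and its Smith normal form has invariant factors (1,1,1,1,1,1,1,1,1,1,1,2).

Computing H_k = (kernel of ∂_k) / (image of ∂_{k+1}):

  H_0: rank C_0 − rank ∂_1 = 7 − 6 = 1, and the invariant factors of ∂_1 are all 1, so H_0 = Z.

(K is a triangulation of the real projective plane RP^2.)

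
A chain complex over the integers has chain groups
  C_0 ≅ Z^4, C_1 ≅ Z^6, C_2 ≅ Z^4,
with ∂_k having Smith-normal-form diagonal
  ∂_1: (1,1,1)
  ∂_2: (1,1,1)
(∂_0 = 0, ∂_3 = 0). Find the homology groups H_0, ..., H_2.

H_0: b_0 = 4 − 0 − 3 = 1; torsion from ∂_1 factors > 1: none. So H_0 ≅ Z.
H_1: b_1 = 6 − 3 − 3 = 0; torsion from ∂_2 factors > 1: none. So H_1 ≅ 0.
H_2: b_2 = 4 − 3 − 0 = 1; torsion from ∂_3 factors > 1: none. So H_2 ≅ Z.

H_0 ≅ Z,  H_1 = 0,  H_2 ≅ Z.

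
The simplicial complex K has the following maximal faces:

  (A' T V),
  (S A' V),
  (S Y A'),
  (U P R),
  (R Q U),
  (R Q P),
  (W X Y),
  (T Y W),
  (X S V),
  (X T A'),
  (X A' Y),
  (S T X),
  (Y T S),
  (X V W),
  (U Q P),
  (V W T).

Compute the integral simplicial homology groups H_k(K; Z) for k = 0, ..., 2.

H_0 = Z^2,  H_1 = Z/2,  H_2 = Z.

We work with the vertex ordering P < Q < R < S < T < U < V < W < X < Y < A'. The simplices of K, each written with vertices in increasing order, are:

  0-simplices (11): [P], [Q], [R], [S], [T], [U], [V], [W], [X], [Y], [A']
  1-simplices (24): (24 of them)
  2-simplices (16): [P,Q,R], [P,Q,U], [P,R,U], [Q,R,U], [S,T,X], [S,T,Y], [S,V,X], [S,V,A'], [S,Y,A'], [T,V,W], [T,V,A'], [T,W,Y], [T,X,A'], [V,W,X], [W,X,Y], [X,Y,A']

so the chain groups are C_0 ≅ Z^11, C_1 ≅ Z^24, C_2 ≅ Z^16.

∂_1: C_1 → C_0 sends each edge [p,q] (with p < q) to q − p. For instance
  ∂[P,Q] = [Q] − [P].
The 11×24 boundary matrix has rank 9 and Smith normal form diag(1,1,1,1,1,1,1,1,1).

Boundary ∂_2: C_2 → C_1 acts by ∂[p,q,r] = [q,r] − [p,r] + [p,q]. For instance
  ∂[W,X,Y] = [X,Y] − [W,Y] + [W,X],
  ∂[P,Q,U] = [Q,U] − [P,U] + [P,Q].
The resulting 24×16 matrix has rank 15, and its Smith normal form has invariant factors (1,1,1,1,1,1,1,1,1,1,1,1,1,1,2).

Now H_k = ker ∂_k / im ∂_{k+1}, so:

  H_0: rank C_0 − rank ∂_1 = 11 − 9 = 2, and the invariant factors of ∂_1 are all 1, so H_0 = Z^2.
  H_1: rank ker ∂_1 − rank ∂_2 = (24 − 9) − 15 = 0, and ∂_2 has invariant factor 2 > 1, so H_1 = Z/2.
  H_2: rank ker ∂_2 − rank ∂_3 = (16 − 15) − 0 = 1, and there is no ∂_3, so H_2 = Z.

(K is a triangulation of the disjoint union of the 2-sphere S^2 and the real projective plane RP^2.)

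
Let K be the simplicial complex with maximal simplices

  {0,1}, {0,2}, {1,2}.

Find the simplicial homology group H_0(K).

H_0 = Z.

Fix the vertex order 0 < 1 < 2 and write every simplex with vertices in increasing order. Then dim K = 1 and the simplices of K are:

  0-simplices (3): [0], [1], [2]
  1-simplices (3): [0,1], [0,2], [1,2]

giving chain groups C_0 ≅ Z^3, C_1 ≅ Z^3.

Boundary ∂_1: C_1 → C_0 is given by ∂[p,q] = [q] − [p]. For instance
  ∂[0,2] = [2] − [0].
The resulting 3×3 matrix has rank 2, and its Smith normal form has invariant factors (1,1).

From H_k ≅ ker(∂_k) / im(∂_{k+1}) we obtain:

  H_0: rank C_0 − rank ∂_1 = 3 − 2 = 1, and the invariant factors of ∂_1 are all 1, so H_0 = Z.

(K is a triangulation of the circle S^1.)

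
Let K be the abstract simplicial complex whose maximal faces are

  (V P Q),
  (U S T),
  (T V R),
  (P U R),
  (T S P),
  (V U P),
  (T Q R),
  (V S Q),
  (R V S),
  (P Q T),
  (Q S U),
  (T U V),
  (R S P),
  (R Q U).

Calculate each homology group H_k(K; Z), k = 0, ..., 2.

Order the vertices as P < Q < R < S < T < U < V. Listing each simplex with vertices in this order, K has dimension 2 with simplices:

  0-simplices (7): P, Q, R, S, T, U, V
  1-simplices (21): PQ, PR, PS, PT, PU, PV, QR, QS, QT, QU, QV, RS, RT, RU, RV, ST, SU, SV, TU, TV, UV
  2-simplices (14): PQT, PQV, PRS, PRU, PST, PUV, QRT, QRU, QSU, QSV, RSV, RTV, STU, TUV

so the chain groups are C_0 ≅ Z^7, C_1 ≅ Z^21, C_2 ≅ Z^14.

The boundary map ∂_1: C_1 → C_0 sends each edge [p,q] (with p < q) to q − p. For instance
  ∂QU = U − Q.
The resulting 7×21 matrix has rank 6, and its Smith normal form has invariant factors (1,1,1,1,1,1).

The boundary map ∂_2: C_2 → C_1 sends each 2-simplex [p,q,r] to [q,r] − [p,r] + [p,q]. For instance
  ∂STU = TU − SU + ST,
  ∂PRS = RS − PS + PR.
As a 21×14 matrix over Z this has rank 13, with invariant factors (1,1,1,1,1,1,1,1,1,1,1,1,1).

Now H_k = ker ∂_k / im ∂_{k+1}, so:

  H_0: rank C_0 − rank ∂_1 = 7 − 6 = 1, and the invariant factors of ∂_1 are all 1, so H_0 = Z.
  H_1: rank ker ∂_1 − rank ∂_2 = (21 − 6) − 13 = 2, and the invariant factors of ∂_2 are all 1, so H_1 = Z^2.
  H_2: rank ker ∂_2 − rank ∂_3 = (14 − 13) − 0 = 1, and there is no ∂_3, so H_2 = Z.

(K is a triangulation of the torus T^2.)

H_0 = Z,  H_1 = Z^2,  H_2 = Z.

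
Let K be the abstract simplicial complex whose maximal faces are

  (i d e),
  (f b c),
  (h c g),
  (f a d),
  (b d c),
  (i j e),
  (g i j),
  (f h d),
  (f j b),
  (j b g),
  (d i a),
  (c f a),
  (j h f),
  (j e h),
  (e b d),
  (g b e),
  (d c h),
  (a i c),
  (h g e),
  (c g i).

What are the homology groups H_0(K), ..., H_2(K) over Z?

Fix the vertex order a < b < c < d < e < f < g < h < i < j and write every simplex with vertices in increasing order. Then dim K = 2 and the simplices of K are:

  0-simplices (10): a, b, c, d, e, f, g, h, i, j
  1-simplices (30): ac, ad, af, ai, bc, bd, be, bf, bg, bj, cd, cf, cg, ch, ci, de, df, dh, di, eg, eh, ei, ej, fh, fj, gh, gi, gj, hj, ij
  2-simplices (20): acf, aci, adf, adi, bcd, bcf, bde, beg, bfj, bgj, cdh, cgh, cgi, dei, dfh, egh, ehj, eij, fhj, gij

so the chain groups are C_0 ≅ Z^10, C_1 ≅ Z^30, C_2 ≅ Z^20.

The boundary map ∂_1: C_1 → C_0 maps an edge to its endpoints' difference, ∂[p,q] = q − p.
As a 10×30 matrix over Z this has rank 9, with invariant factors (1,1,1,1,1,1,1,1,1).

Boundary ∂_2: C_2 → C_1 sends each 2-simplex [p,q,r] to [q,r] − [p,r] + [p,q]. For instance
  ∂acf = cf − af + ac,
  ∂cdh = dh − ch + cd.
As a 30×20 matrix over Z this has rank 20, with invariant factors (1,1,1,1,1,1,1,1,1,1,1,1,1,1,1,1,1,1,1,2).

Computing H_k = (kernel of ∂_k) / (image of ∂_{k+1}):

  H_0: rank C_0 − rank ∂_1 = 10 − 9 = 1, and the invariant factors of ∂_1 are all 1, so H_0 = Z.
  H_1: rank ker ∂_1 − rank ∂_2 = (30 − 9) − 20 = 1, and ∂_2 has invariant factor 2 > 1, so H_1 = Z ⊕ Z/2Z.
  H_2: rank ker ∂_2 − rank ∂_3 = (20 − 20) − 0 = 0, and there is no ∂_3, so H_2 = 0.

H_0 = Z,  H_1 = Z ⊕ Z/2Z,  H_2 = 0.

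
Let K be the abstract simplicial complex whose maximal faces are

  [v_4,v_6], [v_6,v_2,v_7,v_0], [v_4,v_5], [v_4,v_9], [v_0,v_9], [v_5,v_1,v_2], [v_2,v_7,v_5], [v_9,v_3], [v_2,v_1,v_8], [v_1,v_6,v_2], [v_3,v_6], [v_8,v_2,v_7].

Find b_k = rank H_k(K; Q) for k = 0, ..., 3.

b_0 = 1, b_1 = 3, b_2 = 0, b_3 = 0.

Take the total order v_0 < v_1 < v_2 < v_3 < v_4 < v_5 < v_6 < v_7 < v_8 < v_9 on the vertex set. Then K (dimension 3) consists of the simplices:

  0-simplices (10): [v_0], [v_1], [v_2], [v_3], [v_4], [v_5], [v_6], [v_7], [v_8], [v_9]
  1-simplices (20): (20 of them)
  2-simplices (9): [v_0,v_2,v_6], [v_0,v_2,v_7], [v_0,v_6,v_7], [v_1,v_2,v_5], [v_1,v_2,v_6], [v_1,v_2,v_8], [v_2,v_5,v_7], [v_2,v_6,v_7], [v_2,v_7,v_8]
  3-simplices (1): [v_0,v_2,v_6,v_7]

Hence C_0 ≅ Z^10, C_1 ≅ Z^20, C_2 ≅ Z^9, C_3 ≅ Z^1.

∂_1: C_1 → C_0 maps an edge to its endpoints' difference, ∂[p,q] = q − p. For instance
  ∂[v_1,v_5] = [v_5] − [v_1].
This gives a 10×20 integer matrix of rank 9; reducing to Smith normal form yields diagonal entries (1,1,1,1,1,1,1,1,1).

Boundary ∂_2: C_2 → C_1 sends each 2-simplex [p,q,r] to [q,r] − [p,r] + [p,q]. For instance
  ∂[v_2,v_5,v_7] = [v_5,v_7] − [v_2,v_7] + [v_2,v_5],
  ∂[v_0,v_2,v_7] = [v_2,v_7] − [v_0,v_7] + [v_0,v_2].
The resulting 20×9 matrix has rank 8, and its Smith normal form has invariant factors (1,1,1,1,1,1,1,1).

Boundary ∂_3: C_3 → C_2 sends each 3-simplex σ to the alternating sum Σ_i (−1)^i (σ with its i-th vertex removed). For instance
  ∂[v_0,v_2,v_6,v_7] = [v_2,v_6,v_7] − [v_0,v_6,v_7] + [v_0,v_2,v_7] − [v_0,v_2,v_6].
The resulting 9×1 matrix has rank 1, and its Smith normal form has invariant factors (1).

From H_k ≅ ker(∂_k) / im(∂_{k+1}) we obtain:

  H_0: rank C_0 − rank ∂_1 = 10 − 9 = 1, and the invariant factors of ∂_1 are all 1, so H_0 = Z.
  H_1: rank ker ∂_1 − rank ∂_2 = (20 − 9) − 8 = 3, and the invariant factors of ∂_2 are all 1, so H_1 = Z^3.
  H_2: rank ker ∂_2 − rank ∂_3 = (9 − 8) − 1 = 0, and the invariant factors of ∂_3 are all 1, so H_2 = 0.
  H_3: rank ker ∂_3 − rank ∂_4 = (1 − 1) − 0 = 0, and there is no ∂_4, so H_3 = 0.

Hence the Betti numbers are b_0 = 1, b_1 = 3, b_2 = 0, b_3 = 0.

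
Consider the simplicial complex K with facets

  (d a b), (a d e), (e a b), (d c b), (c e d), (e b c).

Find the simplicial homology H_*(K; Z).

We work with the vertex ordering a < b < c < d < e. The simplices of K, each written with vertices in increasing order, are:

  0-simplices (5): a, b, c, d, e
  1-simplices (9): ab, ad, ae, bc, bd, be, cd, ce, de
  2-simplices (6): abd, abe, ade, bcd, bce, cde

giving chain groups C_0 ≅ Z^5, C_1 ≅ Z^9, C_2 ≅ Z^6.

∂_1: C_1 → C_0 maps an edge to its endpoints' difference, ∂[p,q] = q − p.
As a 5×9 matrix over Z this has rank 4, with invariant factors (1,1,1,1).

∂_2: C_2 → C_1 maps a triangle to the signed sum of its edges. For instance
  ∂bce = ce − be + bc,
  ∂ade = de − ae + ad.
This gives a 9×6 integer matrix of rank 5; reducing to Smith normal form yields diagonal entries (1,1,1,1,1).

Now H_k = ker ∂_k / im ∂_{k+1}, so:

  H_0: rank C_0 − rank ∂_1 = 5 − 4 = 1, and the invariant factors of ∂_1 are all 1, so H_0 = Z.
  H_1: rank ker ∂_1 − rank ∂_2 = (9 − 4) − 5 = 0, and the invariant factors of ∂_2 are all 1, so H_1 = 0.
  H_2: rank ker ∂_2 − rank ∂_3 = (6 − 5) − 0 = 1, and there is no ∂_3, so H_2 = Z.

As a check, the Euler characteristic is 5 − 9 + 6 = 2, which agrees with 1 − 0 + 1 = 2.
(K is a triangulation of the 2-sphere S^2.)

H_0 = Z,  H_1 = 0,  H_2 = Z.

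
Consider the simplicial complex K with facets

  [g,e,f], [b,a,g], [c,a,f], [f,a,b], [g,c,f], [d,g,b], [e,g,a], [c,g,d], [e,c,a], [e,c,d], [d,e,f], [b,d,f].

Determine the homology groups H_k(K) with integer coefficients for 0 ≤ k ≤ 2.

H_0 = Z,  H_1 = Z/2Z,  H_2 = 0.

We work with the vertex ordering a < b < c < d < e < f < g. The simplices of K, each written with vertices in increasing order, are:

  0-simplices (7): a, b, c, d, e, f, g
  1-simplices (18): ab, ac, ae, af, ag, bd, bf, bg, cd, ce, cf, cg, de, df, dg, ef, eg, fg
  2-simplices (12): abf, abg, ace, acf, aeg, bdf, bdg, cde, cdg, cfg, def, efg

giving chain groups C_0 ≅ Z^7, C_1 ≅ Z^18, C_2 ≅ Z^12.

∂_1: C_1 → C_0 is given by ∂[p,q] = [q] − [p].
As a 7×18 matrix over Z this has rank 6, with invariant factors (1,1,1,1,1,1).

∂_2: C_2 → C_1 sends each 2-simplex [p,q,r] to [q,r] − [p,r] + [p,q]. For instance
  ∂bdg = dg − bg + bd,
  ∂cde = de − ce + cd.
As a 18×12 matrix over Z this has rank 12, with invariant factors (1,1,1,1,1,1,1,1,1,1,1,2).

Computing H_k = (kernel of ∂_k) / (image of ∂_{k+1}):

  H_0: rank C_0 − rank ∂_1 = 7 − 6 = 1, and the invariant factors of ∂_1 are all 1, so H_0 ≅ Z.
  H_1: rank ker ∂_1 − rank ∂_2 = (18 − 6) − 12 = 0, and ∂_2 has invariant factor 2 > 1, so H_1 ≅ Z/2Z.
  H_2: rank ker ∂_2 − rank ∂_3 = (12 − 12) − 0 = 0, and there is no ∂_3, so H_2 ≅ 0.

As a check, the Euler characteristic is 7 − 18 + 12 = 1, which agrees with 1 − 0 + 0 = 1.
(K is a triangulation of the real projective plane RP^2.)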